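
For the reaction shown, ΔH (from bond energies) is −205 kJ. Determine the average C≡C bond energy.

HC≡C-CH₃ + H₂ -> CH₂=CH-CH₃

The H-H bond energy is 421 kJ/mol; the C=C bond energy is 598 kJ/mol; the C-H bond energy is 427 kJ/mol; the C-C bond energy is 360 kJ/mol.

Let D be the C≡C bond energy.
Σ(broken) = 1×D + 1×360 + 4×427 + 1×421 = 2489 + D
Σ(formed) = 1×360 + 6×427 + 1×598 = 3520
ΔH = Σ(broken) − Σ(formed) = (2489 + D) − (3520) = −1031 + D
Setting this equal to −205 kJ gives D = 826 kJ/mol.

D(C≡C) ≈ 826 kJ/mol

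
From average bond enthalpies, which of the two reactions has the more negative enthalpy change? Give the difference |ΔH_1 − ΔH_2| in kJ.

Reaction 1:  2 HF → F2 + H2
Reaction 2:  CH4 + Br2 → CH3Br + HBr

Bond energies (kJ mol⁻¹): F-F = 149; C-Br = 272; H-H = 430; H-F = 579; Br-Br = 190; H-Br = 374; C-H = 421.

Reaction 1:
  Bonds broken (reactants):
    H-F: 2 × 579 = 1158
    Σ(broken) = 1158 kJ
  Bonds formed (products):
    F-F: 1 × 149 = 149
    H-H: 1 × 430 = 430
    Σ(formed) = 579 kJ
  ΔH_1 = 1158 − 579 = +579 kJ
Reaction 2:
  Bonds broken (reactants):
    Br-Br: 1 × 190 = 190
    C-H: 4 × 421 = 1684
    Σ(broken) = 1874 kJ
  Bonds formed (products):
    C-Br: 1 × 272 = 272
    C-H: 3 × 421 = 1263
    H-Br: 1 × 374 = 374
    Σ(formed) = 1909 kJ
  ΔH_2 = 1874 − 1909 = −35 kJ
ΔH_1 − ΔH_2 = +614 kJ, so reaction 2 has the more negative ΔH; |ΔH_1 − ΔH_2| = 614 kJ.

Reaction 2, by 614 kJ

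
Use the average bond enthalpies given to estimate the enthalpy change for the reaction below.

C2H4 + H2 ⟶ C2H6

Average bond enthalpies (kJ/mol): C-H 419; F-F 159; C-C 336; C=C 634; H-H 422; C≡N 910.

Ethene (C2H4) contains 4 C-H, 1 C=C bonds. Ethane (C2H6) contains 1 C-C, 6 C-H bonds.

ΔH ≈ −118 kJ

Bonds broken (reactants):
  C-H: 4 × 419 = 1676
  C=C: 1 × 634 = 634
  H-H: 1 × 422 = 422
  Σ(broken) = 2732 kJ
Bonds formed (products):
  C-C: 1 × 336 = 336
  C-H: 6 × 419 = 2514
  Σ(formed) = 2850 kJ
ΔH = Σ(broken) − Σ(formed) = 2732 − 2850 = −118 kJ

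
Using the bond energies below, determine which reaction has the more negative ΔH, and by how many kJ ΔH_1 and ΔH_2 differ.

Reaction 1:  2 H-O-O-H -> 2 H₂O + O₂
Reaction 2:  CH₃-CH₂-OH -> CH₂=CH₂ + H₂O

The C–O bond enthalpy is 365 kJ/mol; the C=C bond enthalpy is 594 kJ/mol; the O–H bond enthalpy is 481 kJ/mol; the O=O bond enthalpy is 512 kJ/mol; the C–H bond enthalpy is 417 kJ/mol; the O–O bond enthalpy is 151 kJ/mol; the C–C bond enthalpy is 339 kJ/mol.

Reaction 1, by 256 kJ

Reaction 1:
  Bonds broken (reactants):
    O–H: 4 × 481 = 1924
    O–O: 2 × 151 = 302
    Σ(broken) = 2226 kJ
  Bonds formed (products):
    O–H: 4 × 481 = 1924
    O=O: 1 × 512 = 512
    Σ(formed) = 2436 kJ
  ΔH_1 = 2226 − 2436 = −210 kJ
Reaction 2:
  Bonds broken (reactants):
    C–C: 1 × 339 = 339
    C–H: 5 × 417 = 2085
    C–O: 1 × 365 = 365
    O–H: 1 × 481 = 481
    Σ(broken) = 3270 kJ
  Bonds formed (products):
    C–H: 4 × 417 = 1668
    C=C: 1 × 594 = 594
    O–H: 2 × 481 = 962
    Σ(formed) = 3224 kJ
  ΔH_2 = 3270 − 3224 = +46 kJ
ΔH_1 − ΔH_2 = −256 kJ, so reaction 1 has the more negative ΔH; |ΔH_1 − ΔH_2| = 256 kJ.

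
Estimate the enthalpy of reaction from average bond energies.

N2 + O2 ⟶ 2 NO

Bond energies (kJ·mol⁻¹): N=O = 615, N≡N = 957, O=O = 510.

Bonds broken (reactants):
  N≡N: 1 × 957 = 957
  O=O: 1 × 510 = 510
  Σ(broken) = 1467 kJ
Bonds formed (products):
  N=O: 2 × 615 = 1230
  Σ(formed) = 1230 kJ
ΔH = Σ(broken) − Σ(formed) = 1467 − 1230 = +237 kJ

ΔH ≈ +237 kJ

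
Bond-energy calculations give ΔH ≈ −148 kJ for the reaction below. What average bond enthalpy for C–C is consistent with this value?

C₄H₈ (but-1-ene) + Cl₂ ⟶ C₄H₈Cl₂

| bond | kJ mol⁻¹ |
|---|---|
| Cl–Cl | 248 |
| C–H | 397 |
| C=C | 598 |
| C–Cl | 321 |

Let D be the C–C bond energy.
Σ(broken) = 2×D + 8×397 + 1×598 + 1×248 = 4022 + 2D
Σ(formed) = 3×D + 2×321 + 8×397 = 3818 + 3D
ΔH = Σ(broken) − Σ(formed) = (4022 + 2D) − (3818 + 3D) = +204 − D
Setting this equal to −148 kJ gives D = 352 kJ/mol.

D(C–C) ≈ 352 kJ/mol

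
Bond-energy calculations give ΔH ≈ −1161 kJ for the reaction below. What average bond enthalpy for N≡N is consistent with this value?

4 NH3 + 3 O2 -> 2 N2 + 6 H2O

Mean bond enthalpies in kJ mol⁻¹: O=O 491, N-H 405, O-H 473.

D(N≡N) ≈ 909 kJ/mol

Let D be the N≡N bond energy.
Σ(broken) = 12×405 + 3×491 = 6333
Σ(formed) = 2×D + 12×473 = 5676 + 2D
ΔH = Σ(broken) − Σ(formed) = (6333) − (5676 + 2D) = +657 − 2D
Setting this equal to −1161 kJ gives 2D = 1818, so D = 909 kJ/mol.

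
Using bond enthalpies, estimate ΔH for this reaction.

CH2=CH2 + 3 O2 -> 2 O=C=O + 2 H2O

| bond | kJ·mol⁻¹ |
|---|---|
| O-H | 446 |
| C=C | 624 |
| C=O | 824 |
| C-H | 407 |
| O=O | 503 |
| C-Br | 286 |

ΔH ≈ −1319 kJ

Bonds broken (reactants):
  C-H: 4 × 407 = 1628
  C=C: 1 × 624 = 624
  O=O: 3 × 503 = 1509
  Σ(broken) = 3761 kJ
Bonds formed (products):
  C=O: 4 × 824 = 3296
  O-H: 4 × 446 = 1784
  Σ(formed) = 5080 kJ
ΔH = Σ(broken) − Σ(formed) = 3761 − 5080 = −1319 kJ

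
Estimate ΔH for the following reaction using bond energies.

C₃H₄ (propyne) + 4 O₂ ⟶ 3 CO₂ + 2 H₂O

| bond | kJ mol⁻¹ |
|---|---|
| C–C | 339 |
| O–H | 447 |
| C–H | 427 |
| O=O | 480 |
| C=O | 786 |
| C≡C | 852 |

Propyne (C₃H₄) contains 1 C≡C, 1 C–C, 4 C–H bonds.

Bonds broken (reactants):
  C≡C: 1 × 852 = 852
  C–C: 1 × 339 = 339
  C–H: 4 × 427 = 1708
  O=O: 4 × 480 = 1920
  Σ(broken) = 4819 kJ
Bonds formed (products):
  C=O: 6 × 786 = 4716
  O–H: 4 × 447 = 1788
  Σ(formed) = 6504 kJ
ΔH = Σ(broken) − Σ(formed) = 4819 − 6504 = −1685 kJ

ΔH ≈ −1685 kJ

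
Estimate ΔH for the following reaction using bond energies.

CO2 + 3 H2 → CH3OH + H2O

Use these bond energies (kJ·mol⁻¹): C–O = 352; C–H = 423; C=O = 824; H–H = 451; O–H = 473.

Bonds broken (reactants):
  C=O: 2 × 824 = 1648
  H–H: 3 × 451 = 1353
  Σ(broken) = 3001 kJ
Bonds formed (products):
  C–H: 3 × 423 = 1269
  C–O: 1 × 352 = 352
  O–H: 3 × 473 = 1419
  Σ(formed) = 3040 kJ
ΔH = Σ(broken) − Σ(formed) = 3001 − 3040 = −39 kJ

ΔH ≈ −39 kJ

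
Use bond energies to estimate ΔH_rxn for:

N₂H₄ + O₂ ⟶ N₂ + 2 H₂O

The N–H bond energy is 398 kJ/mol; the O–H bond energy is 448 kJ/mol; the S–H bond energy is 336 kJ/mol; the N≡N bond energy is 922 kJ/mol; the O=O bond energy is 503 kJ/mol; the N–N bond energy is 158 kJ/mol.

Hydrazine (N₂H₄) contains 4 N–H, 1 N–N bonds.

ΔH ≈ −461 kJ

Bonds broken (reactants):
  N–H: 4 × 398 = 1592
  N–N: 1 × 158 = 158
  O=O: 1 × 503 = 503
  Σ(broken) = 2253 kJ
Bonds formed (products):
  N≡N: 1 × 922 = 922
  O–H: 4 × 448 = 1792
  Σ(formed) = 2714 kJ
ΔH = Σ(broken) − Σ(formed) = 2253 − 2714 = −461 kJ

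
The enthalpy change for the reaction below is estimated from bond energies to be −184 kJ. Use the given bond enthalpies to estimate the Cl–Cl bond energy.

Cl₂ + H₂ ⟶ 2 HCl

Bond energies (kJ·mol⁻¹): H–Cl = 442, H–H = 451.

D(Cl–Cl) ≈ 249 kJ/mol

Let D be the Cl–Cl bond energy.
Σ(broken) = 1×D + 1×451 = 451 + D
Σ(formed) = 2×442 = 884
ΔH = Σ(broken) − Σ(formed) = (451 + D) − (884) = −433 + D
Setting this equal to −184 kJ gives D = 249 kJ/mol.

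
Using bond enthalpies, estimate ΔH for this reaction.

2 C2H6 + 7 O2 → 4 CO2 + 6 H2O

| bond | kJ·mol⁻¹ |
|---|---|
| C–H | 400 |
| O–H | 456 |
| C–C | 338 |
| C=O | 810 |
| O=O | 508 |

ΔH ≈ −2920 kJ

Bonds broken (reactants):
  C–C: 2 × 338 = 676
  C–H: 12 × 400 = 4800
  O=O: 7 × 508 = 3556
  Σ(broken) = 9032 kJ
Bonds formed (products):
  C=O: 8 × 810 = 6480
  O–H: 12 × 456 = 5472
  Σ(formed) = 11952 kJ
ΔH = Σ(broken) − Σ(formed) = 9032 − 11952 = −2920 kJ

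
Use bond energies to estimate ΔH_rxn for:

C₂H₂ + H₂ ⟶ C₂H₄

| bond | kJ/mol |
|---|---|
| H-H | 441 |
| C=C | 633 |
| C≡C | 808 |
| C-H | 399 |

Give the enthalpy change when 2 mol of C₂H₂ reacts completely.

Bonds broken (reactants):
  C≡C: 1 × 808 = 808
  C-H: 2 × 399 = 798
  H-H: 1 × 441 = 441
  Σ(broken) = 2047 kJ
Bonds formed (products):
  C-H: 4 × 399 = 1596
  C=C: 1 × 633 = 633
  Σ(formed) = 2229 kJ
ΔH = Σ(broken) − Σ(formed) = 2047 − 2229 = −182 kJ
For 2× the reaction as written: 2 × (−182) = −364 kJ

ΔH = −364 kJ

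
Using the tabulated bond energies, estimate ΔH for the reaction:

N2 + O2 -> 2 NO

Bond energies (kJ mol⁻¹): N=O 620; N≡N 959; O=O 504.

Bonds broken (reactants):
  N≡N: 1 × 959 = 959
  O=O: 1 × 504 = 504
  Σ(broken) = 1463 kJ
Bonds formed (products):
  N=O: 2 × 620 = 1240
  Σ(formed) = 1240 kJ
ΔH = Σ(broken) − Σ(formed) = 1463 − 1240 = +223 kJ

ΔH ≈ +223 kJ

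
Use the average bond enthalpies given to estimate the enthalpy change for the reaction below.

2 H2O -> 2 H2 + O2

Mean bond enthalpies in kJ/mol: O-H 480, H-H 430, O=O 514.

ΔH ≈ +546 kJ

Bonds broken (reactants):
  O-H: 4 × 480 = 1920
  Σ(broken) = 1920 kJ
Bonds formed (products):
  H-H: 2 × 430 = 860
  O=O: 1 × 514 = 514
  Σ(formed) = 1374 kJ
ΔH = Σ(broken) − Σ(formed) = 1920 − 1374 = +546 kJ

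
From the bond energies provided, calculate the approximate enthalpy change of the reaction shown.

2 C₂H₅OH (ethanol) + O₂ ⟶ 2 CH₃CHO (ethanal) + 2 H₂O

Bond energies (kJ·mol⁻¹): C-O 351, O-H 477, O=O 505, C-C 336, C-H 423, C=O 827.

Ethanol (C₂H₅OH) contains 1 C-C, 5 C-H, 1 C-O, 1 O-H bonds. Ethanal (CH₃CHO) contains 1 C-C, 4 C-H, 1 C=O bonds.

Bonds broken (reactants):
  C-C: 2 × 336 = 672
  C-H: 10 × 423 = 4230
  C-O: 2 × 351 = 702
  O-H: 2 × 477 = 954
  O=O: 1 × 505 = 505
  Σ(broken) = 7063 kJ
Bonds formed (products):
  C-C: 2 × 336 = 672
  C-H: 8 × 423 = 3384
  C=O: 2 × 827 = 1654
  O-H: 4 × 477 = 1908
  Σ(formed) = 7618 kJ
ΔH = Σ(broken) − Σ(formed) = 7063 − 7618 = −555 kJ

ΔH ≈ −555 kJ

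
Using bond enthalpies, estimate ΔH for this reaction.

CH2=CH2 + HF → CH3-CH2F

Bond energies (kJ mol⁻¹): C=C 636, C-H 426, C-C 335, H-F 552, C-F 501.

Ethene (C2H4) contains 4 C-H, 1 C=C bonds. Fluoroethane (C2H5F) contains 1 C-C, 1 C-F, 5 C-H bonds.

Bonds broken (reactants):
  C-H: 4 × 426 = 1704
  C=C: 1 × 636 = 636
  H-F: 1 × 552 = 552
  Σ(broken) = 2892 kJ
Bonds formed (products):
  C-C: 1 × 335 = 335
  C-F: 1 × 501 = 501
  C-H: 5 × 426 = 2130
  Σ(formed) = 2966 kJ
ΔH = Σ(broken) − Σ(formed) = 2892 − 2966 = −74 kJ

ΔH ≈ −74 kJ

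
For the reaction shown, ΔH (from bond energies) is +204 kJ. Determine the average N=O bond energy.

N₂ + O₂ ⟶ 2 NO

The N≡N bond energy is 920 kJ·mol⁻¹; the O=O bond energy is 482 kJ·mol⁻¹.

Let D be the N=O bond energy.
Σ(broken) = 1×920 + 1×482 = 1402
Σ(formed) = 2×D = 2D
ΔH = Σ(broken) − Σ(formed) = (1402) − (2D) = +1402 − 2D
Setting this equal to +204 kJ gives 2D = 1198, so D = 599 kJ/mol.

D(N=O) ≈ 599 kJ/mol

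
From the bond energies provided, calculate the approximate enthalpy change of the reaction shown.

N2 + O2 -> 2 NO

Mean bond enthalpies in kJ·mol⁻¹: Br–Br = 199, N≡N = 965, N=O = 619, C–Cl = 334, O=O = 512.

Bonds broken (reactants):
  N≡N: 1 × 965 = 965
  O=O: 1 × 512 = 512
  Σ(broken) = 1477 kJ
Bonds formed (products):
  N=O: 2 × 619 = 1238
  Σ(formed) = 1238 kJ
ΔH = Σ(broken) − Σ(formed) = 1477 − 1238 = +239 kJ

ΔH ≈ +239 kJ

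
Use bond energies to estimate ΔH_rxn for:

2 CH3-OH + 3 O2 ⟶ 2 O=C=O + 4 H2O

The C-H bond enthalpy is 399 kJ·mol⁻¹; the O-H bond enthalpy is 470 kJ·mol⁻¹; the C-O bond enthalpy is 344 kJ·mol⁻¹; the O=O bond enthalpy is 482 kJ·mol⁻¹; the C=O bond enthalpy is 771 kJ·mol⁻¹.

Bonds broken (reactants):
  C-H: 6 × 399 = 2394
  C-O: 2 × 344 = 688
  O-H: 2 × 470 = 940
  O=O: 3 × 482 = 1446
  Σ(broken) = 5468 kJ
Bonds formed (products):
  C=O: 4 × 771 = 3084
  O-H: 8 × 470 = 3760
  Σ(formed) = 6844 kJ
ΔH = Σ(broken) − Σ(formed) = 5468 − 6844 = −1376 kJ

ΔH ≈ −1376 kJ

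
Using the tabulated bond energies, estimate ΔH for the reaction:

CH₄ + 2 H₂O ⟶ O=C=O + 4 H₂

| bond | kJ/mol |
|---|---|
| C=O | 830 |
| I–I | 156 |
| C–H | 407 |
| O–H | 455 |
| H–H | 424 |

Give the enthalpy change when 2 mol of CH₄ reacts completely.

Bonds broken (reactants):
  C–H: 4 × 407 = 1628
  O–H: 4 × 455 = 1820
  Σ(broken) = 3448 kJ
Bonds formed (products):
  C=O: 2 × 830 = 1660
  H–H: 4 × 424 = 1696
  Σ(formed) = 3356 kJ
ΔH = Σ(broken) − Σ(formed) = 3448 − 3356 = +92 kJ
For 2× the reaction as written: 2 × (+92) = +184 kJ

ΔH = +184 kJ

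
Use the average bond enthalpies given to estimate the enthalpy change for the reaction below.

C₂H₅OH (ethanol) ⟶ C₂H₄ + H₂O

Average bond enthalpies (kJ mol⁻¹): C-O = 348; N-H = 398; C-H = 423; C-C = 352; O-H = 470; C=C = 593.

ΔH ≈ +60 kJ

Bonds broken (reactants):
  C-C: 1 × 352 = 352
  C-H: 5 × 423 = 2115
  C-O: 1 × 348 = 348
  O-H: 1 × 470 = 470
  Σ(broken) = 3285 kJ
Bonds formed (products):
  C-H: 4 × 423 = 1692
  C=C: 1 × 593 = 593
  O-H: 2 × 470 = 940
  Σ(formed) = 3225 kJ
ΔH = Σ(broken) − Σ(formed) = 3285 − 3225 = +60 kJ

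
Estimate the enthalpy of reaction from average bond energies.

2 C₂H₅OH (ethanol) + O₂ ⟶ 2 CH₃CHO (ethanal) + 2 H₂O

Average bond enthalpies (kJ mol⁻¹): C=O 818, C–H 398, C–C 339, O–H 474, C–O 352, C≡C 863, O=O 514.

ΔH ≈ −570 kJ

Bonds broken (reactants):
  C–C: 2 × 339 = 678
  C–H: 10 × 398 = 3980
  C–O: 2 × 352 = 704
  O–H: 2 × 474 = 948
  O=O: 1 × 514 = 514
  Σ(broken) = 6824 kJ
Bonds formed (products):
  C–C: 2 × 339 = 678
  C–H: 8 × 398 = 3184
  C=O: 2 × 818 = 1636
  O–H: 4 × 474 = 1896
  Σ(formed) = 7394 kJ
ΔH = Σ(broken) − Σ(formed) = 6824 − 7394 = −570 kJ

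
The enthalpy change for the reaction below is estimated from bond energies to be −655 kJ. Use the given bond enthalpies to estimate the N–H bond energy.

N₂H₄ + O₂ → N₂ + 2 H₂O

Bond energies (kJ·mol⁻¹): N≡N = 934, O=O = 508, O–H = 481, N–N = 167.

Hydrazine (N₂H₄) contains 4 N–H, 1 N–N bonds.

D(N–H) ≈ 382 kJ/mol

Let D be the N–H bond energy.
Σ(broken) = 4×D + 1×167 + 1×508 = 675 + 4D
Σ(formed) = 1×934 + 4×481 = 2858
ΔH = Σ(broken) − Σ(formed) = (675 + 4D) − (2858) = −2183 + 4D
Setting this equal to −655 kJ gives 4D = 1528, so D = 382 kJ/mol.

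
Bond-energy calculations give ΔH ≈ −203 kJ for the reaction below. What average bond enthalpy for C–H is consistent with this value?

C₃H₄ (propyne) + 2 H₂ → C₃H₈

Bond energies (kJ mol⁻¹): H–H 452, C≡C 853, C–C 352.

Let D be the C–H bond energy.
Σ(broken) = 1×853 + 1×352 + 4×D + 2×452 = 2109 + 4D
Σ(formed) = 2×352 + 8×D = 704 + 8D
ΔH = Σ(broken) − Σ(formed) = (2109 + 4D) − (704 + 8D) = +1405 − 4D
Setting this equal to −203 kJ gives 4D = 1608, so D = 402 kJ/mol.

D(C–H) ≈ 402 kJ/mol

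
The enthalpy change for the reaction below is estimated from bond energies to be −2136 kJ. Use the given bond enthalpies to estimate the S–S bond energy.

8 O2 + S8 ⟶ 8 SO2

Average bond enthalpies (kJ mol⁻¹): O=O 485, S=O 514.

Let D be the S–S bond energy.
Σ(broken) = 8×485 + 8×D = 3880 + 8D
Σ(formed) = 16×514 = 8224
ΔH = Σ(broken) − Σ(formed) = (3880 + 8D) − (8224) = −4344 + 8D
Setting this equal to −2136 kJ gives 8D = 2208, so D = 276 kJ/mol.

D(S–S) ≈ 276 kJ/mol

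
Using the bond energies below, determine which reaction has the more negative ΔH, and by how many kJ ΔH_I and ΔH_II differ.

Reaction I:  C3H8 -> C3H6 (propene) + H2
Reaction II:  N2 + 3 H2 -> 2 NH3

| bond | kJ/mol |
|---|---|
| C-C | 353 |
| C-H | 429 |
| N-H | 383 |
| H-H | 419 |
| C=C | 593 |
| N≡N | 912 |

Reaction II, by 328 kJ

Reaction I:
  Bonds broken (reactants):
    C-C: 2 × 353 = 706
    C-H: 8 × 429 = 3432
    Σ(broken) = 4138 kJ
  Bonds formed (products):
    C-C: 1 × 353 = 353
    C-H: 6 × 429 = 2574
    C=C: 1 × 593 = 593
    H-H: 1 × 419 = 419
    Σ(formed) = 3939 kJ
  ΔH_I = 4138 − 3939 = +199 kJ
Reaction II:
  Bonds broken (reactants):
    H-H: 3 × 419 = 1257
    N≡N: 1 × 912 = 912
    Σ(broken) = 2169 kJ
  Bonds formed (products):
    N-H: 6 × 383 = 2298
    Σ(formed) = 2298 kJ
  ΔH_II = 2169 − 2298 = −129 kJ
ΔH_I − ΔH_II = +328 kJ, so reaction II has the more negative ΔH; |ΔH_I − ΔH_II| = 328 kJ.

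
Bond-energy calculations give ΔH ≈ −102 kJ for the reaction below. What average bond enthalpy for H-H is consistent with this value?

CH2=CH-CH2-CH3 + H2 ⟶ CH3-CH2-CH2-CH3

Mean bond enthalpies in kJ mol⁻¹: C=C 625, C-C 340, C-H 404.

Let D be the H-H bond energy.
Σ(broken) = 2×340 + 8×404 + 1×625 + 1×D = 4537 + D
Σ(formed) = 3×340 + 10×404 = 5060
ΔH = Σ(broken) − Σ(formed) = (4537 + D) − (5060) = −523 + D
Setting this equal to −102 kJ gives D = 421 kJ/mol.

D(H-H) ≈ 421 kJ/mol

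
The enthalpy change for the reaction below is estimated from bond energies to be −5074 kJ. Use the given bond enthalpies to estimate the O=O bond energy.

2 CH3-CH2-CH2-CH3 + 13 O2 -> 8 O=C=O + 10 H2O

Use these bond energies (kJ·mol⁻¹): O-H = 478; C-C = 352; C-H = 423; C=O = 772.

Let D be the O=O bond energy.
Σ(broken) = 6×352 + 20×423 + 13×D = 10572 + 13D
Σ(formed) = 16×772 + 20×478 = 21912
ΔH = Σ(broken) − Σ(formed) = (10572 + 13D) − (21912) = −11340 + 13D
Setting this equal to −5074 kJ gives 13D = 6266, so D = 482 kJ/mol.

D(O=O) ≈ 482 kJ/mol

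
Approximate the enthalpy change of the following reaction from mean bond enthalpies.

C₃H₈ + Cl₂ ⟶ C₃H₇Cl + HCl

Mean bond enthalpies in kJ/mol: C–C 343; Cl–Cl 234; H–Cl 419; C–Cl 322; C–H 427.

Bonds broken (reactants):
  C–C: 2 × 343 = 686
  C–H: 8 × 427 = 3416
  Cl–Cl: 1 × 234 = 234
  Σ(broken) = 4336 kJ
Bonds formed (products):
  C–C: 2 × 343 = 686
  C–Cl: 1 × 322 = 322
  C–H: 7 × 427 = 2989
  H–Cl: 1 × 419 = 419
  Σ(formed) = 4416 kJ
ΔH = Σ(broken) − Σ(formed) = 4336 − 4416 = −80 kJ

ΔH ≈ −80 kJ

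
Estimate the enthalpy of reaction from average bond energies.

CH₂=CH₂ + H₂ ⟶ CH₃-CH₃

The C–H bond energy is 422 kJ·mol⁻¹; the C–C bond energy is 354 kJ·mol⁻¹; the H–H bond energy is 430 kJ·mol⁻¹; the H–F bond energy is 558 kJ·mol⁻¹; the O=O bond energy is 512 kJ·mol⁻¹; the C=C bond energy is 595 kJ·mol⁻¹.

ΔH ≈ −173 kJ

Bonds broken (reactants):
  C–H: 4 × 422 = 1688
  C=C: 1 × 595 = 595
  H–H: 1 × 430 = 430
  Σ(broken) = 2713 kJ
Bonds formed (products):
  C–C: 1 × 354 = 354
  C–H: 6 × 422 = 2532
  Σ(formed) = 2886 kJ
ΔH = Σ(broken) − Σ(formed) = 2713 − 2886 = −173 kJ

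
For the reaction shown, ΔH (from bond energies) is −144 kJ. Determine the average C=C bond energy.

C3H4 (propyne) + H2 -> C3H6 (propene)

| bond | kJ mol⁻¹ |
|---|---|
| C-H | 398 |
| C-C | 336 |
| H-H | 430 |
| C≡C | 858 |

D(C=C) ≈ 636 kJ/mol

Let D be the C=C bond energy.
Σ(broken) = 1×858 + 1×336 + 4×398 + 1×430 = 3216
Σ(formed) = 1×336 + 6×398 + 1×D = 2724 + D
ΔH = Σ(broken) − Σ(formed) = (3216) − (2724 + D) = +492 − D
Setting this equal to −144 kJ gives D = 636 kJ/mol.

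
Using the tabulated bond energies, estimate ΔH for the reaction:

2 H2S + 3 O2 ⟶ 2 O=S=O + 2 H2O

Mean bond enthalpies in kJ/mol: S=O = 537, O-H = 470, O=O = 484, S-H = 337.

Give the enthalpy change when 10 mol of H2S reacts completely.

Bonds broken (reactants):
  O=O: 3 × 484 = 1452
  S-H: 4 × 337 = 1348
  Σ(broken) = 2800 kJ
Bonds formed (products):
  O-H: 4 × 470 = 1880
  S=O: 4 × 537 = 2148
  Σ(formed) = 4028 kJ
ΔH = Σ(broken) − Σ(formed) = 2800 − 4028 = −1228 kJ
For 5× the reaction as written: 5 × (−1228) = −6140 kJ

ΔH = −6140 kJ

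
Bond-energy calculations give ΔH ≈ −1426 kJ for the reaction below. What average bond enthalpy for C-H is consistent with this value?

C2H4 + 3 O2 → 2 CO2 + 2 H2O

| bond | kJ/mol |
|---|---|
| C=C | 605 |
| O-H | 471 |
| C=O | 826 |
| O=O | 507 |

Let D be the C-H bond energy.
Σ(broken) = 4×D + 1×605 + 3×507 = 2126 + 4D
Σ(formed) = 4×826 + 4×471 = 5188
ΔH = Σ(broken) − Σ(formed) = (2126 + 4D) − (5188) = −3062 + 4D
Setting this equal to −1426 kJ gives 4D = 1636, so D = 409 kJ/mol.

D(C-H) ≈ 409 kJ/mol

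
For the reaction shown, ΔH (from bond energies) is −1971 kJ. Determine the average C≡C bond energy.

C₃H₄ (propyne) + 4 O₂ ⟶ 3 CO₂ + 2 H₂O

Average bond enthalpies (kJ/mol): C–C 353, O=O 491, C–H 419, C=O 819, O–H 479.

Let D be the C≡C bond energy.
Σ(broken) = 1×D + 1×353 + 4×419 + 4×491 = 3993 + D
Σ(formed) = 6×819 + 4×479 = 6830
ΔH = Σ(broken) − Σ(formed) = (3993 + D) − (6830) = −2837 + D
Setting this equal to −1971 kJ gives D = 866 kJ/mol.

D(C≡C) ≈ 866 kJ/mol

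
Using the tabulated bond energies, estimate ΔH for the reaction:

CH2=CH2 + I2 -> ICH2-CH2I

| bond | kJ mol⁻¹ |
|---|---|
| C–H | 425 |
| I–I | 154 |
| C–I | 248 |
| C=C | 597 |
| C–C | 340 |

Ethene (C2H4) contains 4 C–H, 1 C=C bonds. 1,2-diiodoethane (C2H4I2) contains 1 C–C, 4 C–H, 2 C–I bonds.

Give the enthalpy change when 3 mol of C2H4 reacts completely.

Bonds broken (reactants):
  C–H: 4 × 425 = 1700
  C=C: 1 × 597 = 597
  I–I: 1 × 154 = 154
  Σ(broken) = 2451 kJ
Bonds formed (products):
  C–C: 1 × 340 = 340
  C–H: 4 × 425 = 1700
  C–I: 2 × 248 = 496
  Σ(formed) = 2536 kJ
ΔH = Σ(broken) − Σ(formed) = 2451 − 2536 = −85 kJ
For 3× the reaction as written: 3 × (−85) = −255 kJ

ΔH = −255 kJ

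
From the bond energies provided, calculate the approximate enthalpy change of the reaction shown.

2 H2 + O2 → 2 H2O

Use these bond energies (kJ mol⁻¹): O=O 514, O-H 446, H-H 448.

ΔH ≈ −374 kJ

Bonds broken (reactants):
  H-H: 2 × 448 = 896
  O=O: 1 × 514 = 514
  Σ(broken) = 1410 kJ
Bonds formed (products):
  O-H: 4 × 446 = 1784
  Σ(formed) = 1784 kJ
ΔH = Σ(broken) − Σ(formed) = 1410 − 1784 = −374 kJ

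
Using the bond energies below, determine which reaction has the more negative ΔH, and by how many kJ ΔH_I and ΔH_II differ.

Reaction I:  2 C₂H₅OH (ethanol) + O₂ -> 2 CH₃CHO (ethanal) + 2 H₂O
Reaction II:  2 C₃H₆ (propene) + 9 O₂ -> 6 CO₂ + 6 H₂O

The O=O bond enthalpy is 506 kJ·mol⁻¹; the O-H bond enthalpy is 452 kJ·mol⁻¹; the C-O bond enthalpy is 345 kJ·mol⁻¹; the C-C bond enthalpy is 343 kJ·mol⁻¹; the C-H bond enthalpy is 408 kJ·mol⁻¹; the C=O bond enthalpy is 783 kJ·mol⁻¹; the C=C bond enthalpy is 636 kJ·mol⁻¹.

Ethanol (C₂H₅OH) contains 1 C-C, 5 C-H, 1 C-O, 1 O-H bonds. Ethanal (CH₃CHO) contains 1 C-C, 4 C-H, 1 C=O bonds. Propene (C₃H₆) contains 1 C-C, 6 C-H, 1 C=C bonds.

Reaction I:
  Bonds broken (reactants):
    C-C: 2 × 343 = 686
    C-H: 10 × 408 = 4080
    C-O: 2 × 345 = 690
    O-H: 2 × 452 = 904
    O=O: 1 × 506 = 506
    Σ(broken) = 6866 kJ
  Bonds formed (products):
    C-C: 2 × 343 = 686
    C-H: 8 × 408 = 3264
    C=O: 2 × 783 = 1566
    O-H: 4 × 452 = 1808
    Σ(formed) = 7324 kJ
  ΔH_I = 6866 − 7324 = −458 kJ
Reaction II:
  Bonds broken (reactants):
    C-C: 2 × 343 = 686
    C-H: 12 × 408 = 4896
    C=C: 2 × 636 = 1272
    O=O: 9 × 506 = 4554
    Σ(broken) = 11408 kJ
  Bonds formed (products):
    C=O: 12 × 783 = 9396
    O-H: 12 × 452 = 5424
    Σ(formed) = 14820 kJ
  ΔH_II = 11408 − 14820 = −3412 kJ
ΔH_I − ΔH_II = +2954 kJ, so reaction II has the more negative ΔH; |ΔH_I − ΔH_II| = 2954 kJ.

Reaction II, by 2954 kJ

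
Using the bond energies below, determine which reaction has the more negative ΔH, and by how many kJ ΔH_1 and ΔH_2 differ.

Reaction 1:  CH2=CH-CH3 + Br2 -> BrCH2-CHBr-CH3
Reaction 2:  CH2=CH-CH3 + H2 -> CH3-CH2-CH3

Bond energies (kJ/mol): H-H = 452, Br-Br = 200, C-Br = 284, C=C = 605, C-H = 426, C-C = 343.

Reaction 1:
  Bonds broken (reactants):
    Br-Br: 1 × 200 = 200
    C-C: 1 × 343 = 343
    C-H: 6 × 426 = 2556
    C=C: 1 × 605 = 605
    Σ(broken) = 3704 kJ
  Bonds formed (products):
    C-Br: 2 × 284 = 568
    C-C: 2 × 343 = 686
    C-H: 6 × 426 = 2556
    Σ(formed) = 3810 kJ
  ΔH_1 = 3704 − 3810 = −106 kJ
Reaction 2:
  Bonds broken (reactants):
    C-C: 1 × 343 = 343
    C-H: 6 × 426 = 2556
    C=C: 1 × 605 = 605
    H-H: 1 × 452 = 452
    Σ(broken) = 3956 kJ
  Bonds formed (products):
    C-C: 2 × 343 = 686
    C-H: 8 × 426 = 3408
    Σ(formed) = 4094 kJ
  ΔH_2 = 3956 − 4094 = −138 kJ
ΔH_1 − ΔH_2 = +32 kJ, so reaction 2 has the more negative ΔH; |ΔH_1 − ΔH_2| = 32 kJ.

Reaction 2, by 32 kJ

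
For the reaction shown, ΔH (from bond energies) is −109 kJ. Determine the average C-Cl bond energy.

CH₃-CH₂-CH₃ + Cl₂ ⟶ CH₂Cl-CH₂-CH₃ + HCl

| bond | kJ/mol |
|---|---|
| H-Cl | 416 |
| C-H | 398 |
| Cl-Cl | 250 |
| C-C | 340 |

Let D be the C-Cl bond energy.
Σ(broken) = 2×340 + 8×398 + 1×250 = 4114
Σ(formed) = 2×340 + 1×D + 7×398 + 1×416 = 3882 + D
ΔH = Σ(broken) − Σ(formed) = (4114) − (3882 + D) = +232 − D
Setting this equal to −109 kJ gives D = 341 kJ/mol.

D(C-Cl) ≈ 341 kJ/mol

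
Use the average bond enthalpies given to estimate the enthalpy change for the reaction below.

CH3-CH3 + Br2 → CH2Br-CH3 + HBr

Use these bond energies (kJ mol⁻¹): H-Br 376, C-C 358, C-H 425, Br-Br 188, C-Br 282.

ΔH ≈ −45 kJ

Bonds broken (reactants):
  Br-Br: 1 × 188 = 188
  C-C: 1 × 358 = 358
  C-H: 6 × 425 = 2550
  Σ(broken) = 3096 kJ
Bonds formed (products):
  C-Br: 1 × 282 = 282
  C-C: 1 × 358 = 358
  C-H: 5 × 425 = 2125
  H-Br: 1 × 376 = 376
  Σ(formed) = 3141 kJ
ΔH = Σ(broken) − Σ(formed) = 3096 − 3141 = −45 kJ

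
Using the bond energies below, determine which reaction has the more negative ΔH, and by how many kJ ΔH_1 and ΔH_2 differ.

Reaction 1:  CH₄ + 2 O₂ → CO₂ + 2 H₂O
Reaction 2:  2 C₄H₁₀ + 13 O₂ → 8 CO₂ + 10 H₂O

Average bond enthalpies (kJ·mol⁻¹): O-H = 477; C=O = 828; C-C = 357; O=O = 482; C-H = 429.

Reaction 1:
  Bonds broken (reactants):
    C-H: 4 × 429 = 1716
    O=O: 2 × 482 = 964
    Σ(broken) = 2680 kJ
  Bonds formed (products):
    C=O: 2 × 828 = 1656
    O-H: 4 × 477 = 1908
    Σ(formed) = 3564 kJ
  ΔH_1 = 2680 − 3564 = −884 kJ
Reaction 2:
  Bonds broken (reactants):
    C-C: 6 × 357 = 2142
    C-H: 20 × 429 = 8580
    O=O: 13 × 482 = 6266
    Σ(broken) = 16988 kJ
  Bonds formed (products):
    C=O: 16 × 828 = 13248
    O-H: 20 × 477 = 9540
    Σ(formed) = 22788 kJ
  ΔH_2 = 16988 − 22788 = −5800 kJ
ΔH_1 − ΔH_2 = +4916 kJ, so reaction 2 has the more negative ΔH; |ΔH_1 − ΔH_2| = 4916 kJ.

Reaction 2, by 4916 kJ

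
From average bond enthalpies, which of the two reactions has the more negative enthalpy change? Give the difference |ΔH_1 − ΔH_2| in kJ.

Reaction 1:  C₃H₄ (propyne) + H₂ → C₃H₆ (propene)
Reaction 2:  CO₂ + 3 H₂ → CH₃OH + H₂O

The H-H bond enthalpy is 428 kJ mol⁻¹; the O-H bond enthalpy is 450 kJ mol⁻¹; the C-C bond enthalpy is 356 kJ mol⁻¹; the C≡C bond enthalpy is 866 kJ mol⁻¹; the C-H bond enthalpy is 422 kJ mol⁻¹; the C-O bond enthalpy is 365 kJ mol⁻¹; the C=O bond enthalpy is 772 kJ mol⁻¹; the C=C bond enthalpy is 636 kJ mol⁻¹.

Reaction 1, by 33 kJ

Reaction 1:
  Bonds broken (reactants):
    C≡C: 1 × 866 = 866
    C-C: 1 × 356 = 356
    C-H: 4 × 422 = 1688
    H-H: 1 × 428 = 428
    Σ(broken) = 3338 kJ
  Bonds formed (products):
    C-C: 1 × 356 = 356
    C-H: 6 × 422 = 2532
    C=C: 1 × 636 = 636
    Σ(formed) = 3524 kJ
  ΔH_1 = 3338 − 3524 = −186 kJ
Reaction 2:
  Bonds broken (reactants):
    C=O: 2 × 772 = 1544
    H-H: 3 × 428 = 1284
    Σ(broken) = 2828 kJ
  Bonds formed (products):
    C-H: 3 × 422 = 1266
    C-O: 1 × 365 = 365
    O-H: 3 × 450 = 1350
    Σ(formed) = 2981 kJ
  ΔH_2 = 2828 − 2981 = −153 kJ
ΔH_1 − ΔH_2 = −33 kJ, so reaction 1 has the more negative ΔH; |ΔH_1 − ΔH_2| = 33 kJ.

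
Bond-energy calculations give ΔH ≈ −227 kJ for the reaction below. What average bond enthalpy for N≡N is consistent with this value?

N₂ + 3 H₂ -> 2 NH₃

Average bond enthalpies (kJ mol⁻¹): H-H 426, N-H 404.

D(N≡N) ≈ 919 kJ/mol

Let D be the N≡N bond energy.
Σ(broken) = 3×426 + 1×D = 1278 + D
Σ(formed) = 6×404 = 2424
ΔH = Σ(broken) − Σ(formed) = (1278 + D) − (2424) = −1146 + D
Setting this equal to −227 kJ gives D = 919 kJ/mol.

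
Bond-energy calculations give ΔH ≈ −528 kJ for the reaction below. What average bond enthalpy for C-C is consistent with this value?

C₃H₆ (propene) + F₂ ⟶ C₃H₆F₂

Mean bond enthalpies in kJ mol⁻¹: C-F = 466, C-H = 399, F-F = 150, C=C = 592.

D(C-C) ≈ 338 kJ/mol

Let D be the C-C bond energy.
Σ(broken) = 1×D + 6×399 + 1×592 + 1×150 = 3136 + D
Σ(formed) = 2×D + 2×466 + 6×399 = 3326 + 2D
ΔH = Σ(broken) − Σ(formed) = (3136 + D) − (3326 + 2D) = −190 − D
Setting this equal to −528 kJ gives D = 338 kJ/mol.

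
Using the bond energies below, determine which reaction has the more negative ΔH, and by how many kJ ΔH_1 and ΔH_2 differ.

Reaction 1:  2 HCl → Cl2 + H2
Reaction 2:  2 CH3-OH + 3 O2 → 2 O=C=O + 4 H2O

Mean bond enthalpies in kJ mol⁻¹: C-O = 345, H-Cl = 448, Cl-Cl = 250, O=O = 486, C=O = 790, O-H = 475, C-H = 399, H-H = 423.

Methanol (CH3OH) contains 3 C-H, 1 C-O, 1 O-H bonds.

Reaction 2, by 1691 kJ

Reaction 1:
  Bonds broken (reactants):
    H-Cl: 2 × 448 = 896
    Σ(broken) = 896 kJ
  Bonds formed (products):
    Cl-Cl: 1 × 250 = 250
    H-H: 1 × 423 = 423
    Σ(formed) = 673 kJ
  ΔH_1 = 896 − 673 = +223 kJ
Reaction 2:
  Bonds broken (reactants):
    C-H: 6 × 399 = 2394
    C-O: 2 × 345 = 690
    O-H: 2 × 475 = 950
    O=O: 3 × 486 = 1458
    Σ(broken) = 5492 kJ
  Bonds formed (products):
    C=O: 4 × 790 = 3160
    O-H: 8 × 475 = 3800
    Σ(formed) = 6960 kJ
  ΔH_2 = 5492 − 6960 = −1468 kJ
ΔH_1 − ΔH_2 = +1691 kJ, so reaction 2 has the more negative ΔH; |ΔH_1 − ΔH_2| = 1691 kJ.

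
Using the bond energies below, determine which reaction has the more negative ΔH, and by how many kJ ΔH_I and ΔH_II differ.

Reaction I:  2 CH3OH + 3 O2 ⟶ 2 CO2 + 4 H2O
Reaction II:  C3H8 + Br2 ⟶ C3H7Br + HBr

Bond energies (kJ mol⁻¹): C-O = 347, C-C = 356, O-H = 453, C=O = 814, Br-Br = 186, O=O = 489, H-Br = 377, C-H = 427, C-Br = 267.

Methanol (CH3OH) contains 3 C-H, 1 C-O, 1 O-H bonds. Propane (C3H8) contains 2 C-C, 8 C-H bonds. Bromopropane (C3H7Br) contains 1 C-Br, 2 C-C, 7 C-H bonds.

Reaction I:
  Bonds broken (reactants):
    C-H: 6 × 427 = 2562
    C-O: 2 × 347 = 694
    O-H: 2 × 453 = 906
    O=O: 3 × 489 = 1467
    Σ(broken) = 5629 kJ
  Bonds formed (products):
    C=O: 4 × 814 = 3256
    O-H: 8 × 453 = 3624
    Σ(formed) = 6880 kJ
  ΔH_I = 5629 − 6880 = −1251 kJ
Reaction II:
  Bonds broken (reactants):
    Br-Br: 1 × 186 = 186
    C-C: 2 × 356 = 712
    C-H: 8 × 427 = 3416
    Σ(broken) = 4314 kJ
  Bonds formed (products):
    C-Br: 1 × 267 = 267
    C-C: 2 × 356 = 712
    C-H: 7 × 427 = 2989
    H-Br: 1 × 377 = 377
    Σ(formed) = 4345 kJ
  ΔH_II = 4314 − 4345 = −31 kJ
ΔH_I − ΔH_II = −1220 kJ, so reaction I has the more negative ΔH; |ΔH_I − ΔH_II| = 1220 kJ.

Reaction I, by 1220 kJ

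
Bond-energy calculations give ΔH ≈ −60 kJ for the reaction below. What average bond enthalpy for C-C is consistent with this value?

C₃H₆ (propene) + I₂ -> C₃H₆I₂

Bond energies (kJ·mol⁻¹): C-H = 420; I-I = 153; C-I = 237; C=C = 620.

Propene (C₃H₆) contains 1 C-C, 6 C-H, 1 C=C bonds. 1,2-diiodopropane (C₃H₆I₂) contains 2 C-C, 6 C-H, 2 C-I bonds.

D(C-C) ≈ 359 kJ/mol

Let D be the C-C bond energy.
Σ(broken) = 1×D + 6×420 + 1×620 + 1×153 = 3293 + D
Σ(formed) = 2×D + 6×420 + 2×237 = 2994 + 2D
ΔH = Σ(broken) − Σ(formed) = (3293 + D) − (2994 + 2D) = +299 − D
Setting this equal to −60 kJ gives D = 359 kJ/mol.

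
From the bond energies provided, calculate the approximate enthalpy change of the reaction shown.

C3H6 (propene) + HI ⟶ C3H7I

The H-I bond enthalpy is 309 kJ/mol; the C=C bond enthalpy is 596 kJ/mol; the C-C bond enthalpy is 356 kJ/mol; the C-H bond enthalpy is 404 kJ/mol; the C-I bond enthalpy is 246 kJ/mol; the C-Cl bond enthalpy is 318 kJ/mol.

ΔH ≈ −101 kJ

Bonds broken (reactants):
  C-C: 1 × 356 = 356
  C-H: 6 × 404 = 2424
  C=C: 1 × 596 = 596
  H-I: 1 × 309 = 309
  Σ(broken) = 3685 kJ
Bonds formed (products):
  C-C: 2 × 356 = 712
  C-H: 7 × 404 = 2828
  C-I: 1 × 246 = 246
  Σ(formed) = 3786 kJ
ΔH = Σ(broken) − Σ(formed) = 3685 − 3786 = −101 kJ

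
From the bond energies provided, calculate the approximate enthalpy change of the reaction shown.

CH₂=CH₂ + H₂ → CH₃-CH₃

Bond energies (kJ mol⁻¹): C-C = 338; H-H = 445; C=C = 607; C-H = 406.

Bonds broken (reactants):
  C-H: 4 × 406 = 1624
  C=C: 1 × 607 = 607
  H-H: 1 × 445 = 445
  Σ(broken) = 2676 kJ
Bonds formed (products):
  C-C: 1 × 338 = 338
  C-H: 6 × 406 = 2436
  Σ(formed) = 2774 kJ
ΔH = Σ(broken) − Σ(formed) = 2676 − 2774 = −98 kJ

ΔH ≈ −98 kJ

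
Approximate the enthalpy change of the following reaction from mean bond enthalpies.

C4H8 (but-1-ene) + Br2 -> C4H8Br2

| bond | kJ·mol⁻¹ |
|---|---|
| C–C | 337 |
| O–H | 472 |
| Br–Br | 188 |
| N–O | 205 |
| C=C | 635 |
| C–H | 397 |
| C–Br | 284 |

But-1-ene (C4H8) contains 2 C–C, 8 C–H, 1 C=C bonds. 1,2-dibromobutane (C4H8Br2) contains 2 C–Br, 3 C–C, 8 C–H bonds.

ΔH ≈ −82 kJ

Bonds broken (reactants):
  Br–Br: 1 × 188 = 188
  C–C: 2 × 337 = 674
  C–H: 8 × 397 = 3176
  C=C: 1 × 635 = 635
  Σ(broken) = 4673 kJ
Bonds formed (products):
  C–Br: 2 × 284 = 568
  C–C: 3 × 337 = 1011
  C–H: 8 × 397 = 3176
  Σ(formed) = 4755 kJ
ΔH = Σ(broken) − Σ(formed) = 4673 − 4755 = −82 kJ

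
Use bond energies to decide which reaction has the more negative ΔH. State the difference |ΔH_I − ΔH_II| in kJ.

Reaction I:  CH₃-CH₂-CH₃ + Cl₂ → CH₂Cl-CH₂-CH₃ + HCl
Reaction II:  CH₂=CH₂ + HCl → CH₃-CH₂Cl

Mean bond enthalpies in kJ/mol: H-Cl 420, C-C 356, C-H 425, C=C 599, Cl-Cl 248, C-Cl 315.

Reaction I:
  Bonds broken (reactants):
    C-C: 2 × 356 = 712
    C-H: 8 × 425 = 3400
    Cl-Cl: 1 × 248 = 248
    Σ(broken) = 4360 kJ
  Bonds formed (products):
    C-C: 2 × 356 = 712
    C-Cl: 1 × 315 = 315
    C-H: 7 × 425 = 2975
    H-Cl: 1 × 420 = 420
    Σ(formed) = 4422 kJ
  ΔH_I = 4360 − 4422 = −62 kJ
Reaction II:
  Bonds broken (reactants):
    C-H: 4 × 425 = 1700
    C=C: 1 × 599 = 599
    H-Cl: 1 × 420 = 420
    Σ(broken) = 2719 kJ
  Bonds formed (products):
    C-C: 1 × 356 = 356
    C-Cl: 1 × 315 = 315
    C-H: 5 × 425 = 2125
    Σ(formed) = 2796 kJ
  ΔH_II = 2719 − 2796 = −77 kJ
ΔH_I − ΔH_II = +15 kJ, so reaction II has the more negative ΔH; |ΔH_I − ΔH_II| = 15 kJ.

Reaction II, by 15 kJ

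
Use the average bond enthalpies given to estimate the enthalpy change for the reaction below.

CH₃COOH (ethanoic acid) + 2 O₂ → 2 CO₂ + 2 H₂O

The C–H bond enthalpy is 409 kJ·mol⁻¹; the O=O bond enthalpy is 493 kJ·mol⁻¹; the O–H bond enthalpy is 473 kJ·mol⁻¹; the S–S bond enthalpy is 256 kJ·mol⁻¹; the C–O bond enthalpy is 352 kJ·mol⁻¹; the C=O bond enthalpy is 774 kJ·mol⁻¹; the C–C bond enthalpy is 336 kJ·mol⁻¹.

Bonds broken (reactants):
  C–C: 1 × 336 = 336
  C–H: 3 × 409 = 1227
  C–O: 1 × 352 = 352
  C=O: 1 × 774 = 774
  O–H: 1 × 473 = 473
  O=O: 2 × 493 = 986
  Σ(broken) = 4148 kJ
Bonds formed (products):
  C=O: 4 × 774 = 3096
  O–H: 4 × 473 = 1892
  Σ(formed) = 4988 kJ
ΔH = Σ(broken) − Σ(formed) = 4148 − 4988 = −840 kJ

ΔH ≈ −840 kJ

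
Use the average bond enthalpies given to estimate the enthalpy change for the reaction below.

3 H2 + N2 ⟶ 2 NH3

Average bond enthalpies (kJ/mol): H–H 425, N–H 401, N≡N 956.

Bonds broken (reactants):
  H–H: 3 × 425 = 1275
  N≡N: 1 × 956 = 956
  Σ(broken) = 2231 kJ
Bonds formed (products):
  N–H: 6 × 401 = 2406
  Σ(formed) = 2406 kJ
ΔH = Σ(broken) − Σ(formed) = 2231 − 2406 = −175 kJ

ΔH ≈ −175 kJ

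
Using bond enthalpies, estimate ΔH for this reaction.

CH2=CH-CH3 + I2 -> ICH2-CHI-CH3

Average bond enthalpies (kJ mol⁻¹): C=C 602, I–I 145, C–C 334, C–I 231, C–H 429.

Bonds broken (reactants):
  C–C: 1 × 334 = 334
  C–H: 6 × 429 = 2574
  C=C: 1 × 602 = 602
  I–I: 1 × 145 = 145
  Σ(broken) = 3655 kJ
Bonds formed (products):
  C–C: 2 × 334 = 668
  C–H: 6 × 429 = 2574
  C–I: 2 × 231 = 462
  Σ(formed) = 3704 kJ
ΔH = Σ(broken) − Σ(formed) = 3655 − 3704 = −49 kJ

ΔH ≈ −49 kJ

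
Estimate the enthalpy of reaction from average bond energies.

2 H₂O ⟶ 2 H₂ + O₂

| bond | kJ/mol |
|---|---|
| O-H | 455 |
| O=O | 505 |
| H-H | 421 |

ΔH ≈ +473 kJ

Bonds broken (reactants):
  O-H: 4 × 455 = 1820
  Σ(broken) = 1820 kJ
Bonds formed (products):
  H-H: 2 × 421 = 842
  O=O: 1 × 505 = 505
  Σ(formed) = 1347 kJ
ΔH = Σ(broken) − Σ(formed) = 1820 − 1347 = +473 kJ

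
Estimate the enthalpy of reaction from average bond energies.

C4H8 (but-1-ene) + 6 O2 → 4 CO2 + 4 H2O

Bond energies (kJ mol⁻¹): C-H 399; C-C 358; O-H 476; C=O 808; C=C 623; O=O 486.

ΔH ≈ −2825 kJ

Bonds broken (reactants):
  C-C: 2 × 358 = 716
  C-H: 8 × 399 = 3192
  C=C: 1 × 623 = 623
  O=O: 6 × 486 = 2916
  Σ(broken) = 7447 kJ
Bonds formed (products):
  C=O: 8 × 808 = 6464
  O-H: 8 × 476 = 3808
  Σ(formed) = 10272 kJ
ΔH = Σ(broken) − Σ(formed) = 7447 − 10272 = −2825 kJ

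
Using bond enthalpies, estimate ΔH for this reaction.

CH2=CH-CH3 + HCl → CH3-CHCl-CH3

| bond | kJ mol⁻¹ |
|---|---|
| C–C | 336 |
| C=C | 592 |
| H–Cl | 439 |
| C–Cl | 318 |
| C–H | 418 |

ΔH ≈ −41 kJ

Bonds broken (reactants):
  C–C: 1 × 336 = 336
  C–H: 6 × 418 = 2508
  C=C: 1 × 592 = 592
  H–Cl: 1 × 439 = 439
  Σ(broken) = 3875 kJ
Bonds formed (products):
  C–C: 2 × 336 = 672
  C–Cl: 1 × 318 = 318
  C–H: 7 × 418 = 2926
  Σ(formed) = 3916 kJ
ΔH = Σ(broken) − Σ(formed) = 3875 − 3916 = −41 kJ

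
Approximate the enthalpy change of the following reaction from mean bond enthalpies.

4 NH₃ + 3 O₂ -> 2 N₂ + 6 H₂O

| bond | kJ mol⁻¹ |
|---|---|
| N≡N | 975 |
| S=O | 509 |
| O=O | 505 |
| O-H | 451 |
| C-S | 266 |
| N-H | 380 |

ΔH ≈ −1287 kJ

Bonds broken (reactants):
  N-H: 12 × 380 = 4560
  O=O: 3 × 505 = 1515
  Σ(broken) = 6075 kJ
Bonds formed (products):
  N≡N: 2 × 975 = 1950
  O-H: 12 × 451 = 5412
  Σ(formed) = 7362 kJ
ΔH = Σ(broken) − Σ(formed) = 6075 − 7362 = −1287 kJ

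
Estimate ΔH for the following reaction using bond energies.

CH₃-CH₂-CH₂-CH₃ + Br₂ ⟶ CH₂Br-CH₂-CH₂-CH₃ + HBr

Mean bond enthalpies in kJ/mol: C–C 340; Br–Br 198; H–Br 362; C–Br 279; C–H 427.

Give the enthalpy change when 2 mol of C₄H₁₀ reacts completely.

ΔH = −32 kJ

Bonds broken (reactants):
  Br–Br: 1 × 198 = 198
  C–C: 3 × 340 = 1020
  C–H: 10 × 427 = 4270
  Σ(broken) = 5488 kJ
Bonds formed (products):
  C–Br: 1 × 279 = 279
  C–C: 3 × 340 = 1020
  C–H: 9 × 427 = 3843
  H–Br: 1 × 362 = 362
  Σ(formed) = 5504 kJ
ΔH = Σ(broken) − Σ(formed) = 5488 − 5504 = −16 kJ
For 2× the reaction as written: 2 × (−16) = −32 kJ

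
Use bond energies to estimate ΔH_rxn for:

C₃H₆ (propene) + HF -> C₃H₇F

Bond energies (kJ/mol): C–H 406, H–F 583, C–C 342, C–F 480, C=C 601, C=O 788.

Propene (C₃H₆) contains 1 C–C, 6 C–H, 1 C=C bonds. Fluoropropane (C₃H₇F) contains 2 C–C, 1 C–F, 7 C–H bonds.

Bonds broken (reactants):
  C–C: 1 × 342 = 342
  C–H: 6 × 406 = 2436
  C=C: 1 × 601 = 601
  H–F: 1 × 583 = 583
  Σ(broken) = 3962 kJ
Bonds formed (products):
  C–C: 2 × 342 = 684
  C–F: 1 × 480 = 480
  C–H: 7 × 406 = 2842
  Σ(formed) = 4006 kJ
ΔH = Σ(broken) − Σ(formed) = 3962 − 4006 = −44 kJ

ΔH ≈ −44 kJ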